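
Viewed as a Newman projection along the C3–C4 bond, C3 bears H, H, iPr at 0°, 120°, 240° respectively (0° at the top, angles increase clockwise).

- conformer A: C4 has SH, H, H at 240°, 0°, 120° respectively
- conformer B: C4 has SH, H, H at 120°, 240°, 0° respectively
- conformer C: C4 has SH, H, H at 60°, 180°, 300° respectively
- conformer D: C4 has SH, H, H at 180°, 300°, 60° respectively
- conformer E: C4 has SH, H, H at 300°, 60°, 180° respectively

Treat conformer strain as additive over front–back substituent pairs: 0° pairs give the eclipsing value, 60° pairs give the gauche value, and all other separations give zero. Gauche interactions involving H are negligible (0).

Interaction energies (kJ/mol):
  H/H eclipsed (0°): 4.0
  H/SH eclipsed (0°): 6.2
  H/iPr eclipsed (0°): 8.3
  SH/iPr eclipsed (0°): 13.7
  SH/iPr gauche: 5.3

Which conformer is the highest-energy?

A

A (eclipsed): H(0°)/H(0°) eclipsed 4.0; H(120°)/H(120°) eclipsed 4.0; iPr(240°)/SH(240°) eclipsed 13.7 → 21.7 kJ/mol.
B (eclipsed): H(0°)/H(0°) eclipsed 4.0; H(120°)/SH(120°) eclipsed 6.2; iPr(240°)/H(240°) eclipsed 8.3 → 18.5 kJ/mol.
C (staggered): no non-H gauche contacts → 0.0 kJ/mol.
D (staggered): iPr(240°)/SH(180°) gauche 5.3 → 5.3 kJ/mol.
E (staggered): iPr(240°)/SH(300°) gauche 5.3 → 5.3 kJ/mol.
A has the highest total (21.7 kJ/mol).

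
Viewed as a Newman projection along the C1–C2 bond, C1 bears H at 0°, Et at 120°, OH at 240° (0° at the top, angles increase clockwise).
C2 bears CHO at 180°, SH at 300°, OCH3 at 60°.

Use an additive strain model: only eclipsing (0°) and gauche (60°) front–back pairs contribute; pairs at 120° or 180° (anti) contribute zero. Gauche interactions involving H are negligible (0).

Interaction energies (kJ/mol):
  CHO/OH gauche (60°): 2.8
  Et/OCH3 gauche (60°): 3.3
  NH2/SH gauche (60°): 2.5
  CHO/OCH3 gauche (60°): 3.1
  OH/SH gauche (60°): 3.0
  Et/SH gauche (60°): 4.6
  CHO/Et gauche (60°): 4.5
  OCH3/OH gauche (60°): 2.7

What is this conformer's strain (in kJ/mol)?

13.6 kJ/mol

This conformer (staggered): Et–CHO gauche, Et–OCH3 gauche, OH–CHO gauche, OH–SH gauche; 4.5 + 3.3 + 2.8 + 3.0 = 13.6 kJ/mol.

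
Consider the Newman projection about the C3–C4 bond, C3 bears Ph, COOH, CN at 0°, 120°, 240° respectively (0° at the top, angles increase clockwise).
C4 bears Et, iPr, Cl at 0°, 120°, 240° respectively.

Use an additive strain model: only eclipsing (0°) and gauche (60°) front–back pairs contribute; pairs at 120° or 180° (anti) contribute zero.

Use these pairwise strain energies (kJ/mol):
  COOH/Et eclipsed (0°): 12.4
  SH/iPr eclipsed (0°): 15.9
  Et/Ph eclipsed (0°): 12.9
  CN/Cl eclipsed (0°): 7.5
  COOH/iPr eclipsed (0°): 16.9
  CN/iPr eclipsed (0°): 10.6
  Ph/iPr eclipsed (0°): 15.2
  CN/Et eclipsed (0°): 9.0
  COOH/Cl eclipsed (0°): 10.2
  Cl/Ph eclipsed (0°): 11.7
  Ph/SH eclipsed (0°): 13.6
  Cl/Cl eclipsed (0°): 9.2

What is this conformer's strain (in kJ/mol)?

This conformer (eclipsed): Ph–Et eclipsed, COOH–iPr eclipsed, CN–Cl eclipsed; 12.9 + 16.9 + 7.5 = 37.3 kJ/mol.

37.3 kJ/mol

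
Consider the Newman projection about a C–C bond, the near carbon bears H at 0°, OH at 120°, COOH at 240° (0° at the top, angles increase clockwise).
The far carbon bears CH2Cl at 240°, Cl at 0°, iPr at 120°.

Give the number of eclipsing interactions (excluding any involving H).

2

Non-H eclipsing pairs: OH(120°)/iPr(120°); COOH(240°)/CH2Cl(240°) — 2 interactions.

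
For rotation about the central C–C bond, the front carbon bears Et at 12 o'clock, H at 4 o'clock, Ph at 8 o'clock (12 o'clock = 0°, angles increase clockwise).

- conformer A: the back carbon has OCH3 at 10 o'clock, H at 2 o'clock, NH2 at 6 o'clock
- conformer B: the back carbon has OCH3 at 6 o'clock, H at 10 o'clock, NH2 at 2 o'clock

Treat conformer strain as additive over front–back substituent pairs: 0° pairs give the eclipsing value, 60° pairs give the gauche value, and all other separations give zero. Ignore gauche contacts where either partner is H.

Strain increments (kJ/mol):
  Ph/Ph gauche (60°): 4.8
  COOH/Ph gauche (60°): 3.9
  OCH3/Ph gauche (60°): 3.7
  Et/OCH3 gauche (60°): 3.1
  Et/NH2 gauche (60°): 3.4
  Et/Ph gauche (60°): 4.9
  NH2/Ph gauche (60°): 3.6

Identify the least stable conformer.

A (staggered): Et(0°)/OCH3(300°) gauche 3.1; Ph(240°)/OCH3(300°) gauche 3.7; Ph(240°)/NH2(180°) gauche 3.6 → 10.4 kJ/mol.
B (staggered): Et(0°)/NH2(60°) gauche 3.4; Ph(240°)/OCH3(180°) gauche 3.7 → 7.1 kJ/mol.
A has the highest total (10.4 kJ/mol).

A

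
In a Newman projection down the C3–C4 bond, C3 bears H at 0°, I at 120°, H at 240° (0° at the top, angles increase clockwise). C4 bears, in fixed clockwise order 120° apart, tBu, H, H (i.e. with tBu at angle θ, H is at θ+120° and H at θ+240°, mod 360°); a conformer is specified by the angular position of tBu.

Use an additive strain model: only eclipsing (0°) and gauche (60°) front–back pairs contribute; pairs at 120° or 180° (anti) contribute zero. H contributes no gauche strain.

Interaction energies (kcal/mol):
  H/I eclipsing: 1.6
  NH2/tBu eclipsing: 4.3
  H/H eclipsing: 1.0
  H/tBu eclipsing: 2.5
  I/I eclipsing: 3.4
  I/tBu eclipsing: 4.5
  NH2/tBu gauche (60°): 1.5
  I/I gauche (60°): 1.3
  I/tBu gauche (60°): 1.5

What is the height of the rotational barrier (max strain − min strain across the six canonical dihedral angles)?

6.5 kcal/mol

tBu at 0° (eclipsed): H(0°)/tBu(0°) eclipsed 2.5; I(120°)/H(120°) eclipsed 1.6; H(240°)/H(240°) eclipsed 1.0 → 5.1 kcal/mol.
tBu at 60° (staggered): I(120°)/tBu(60°) gauche 1.5 → 1.5 kcal/mol.
tBu at 120° (eclipsed): H(0°)/H(0°) eclipsed 1.0; I(120°)/tBu(120°) eclipsed 4.5; H(240°)/H(240°) eclipsed 1.0 → 6.5 kcal/mol.
tBu at 180° (staggered): I(120°)/tBu(180°) gauche 1.5 → 1.5 kcal/mol.
tBu at 240° (eclipsed): H(0°)/H(0°) eclipsed 1.0; I(120°)/H(120°) eclipsed 1.6; H(240°)/tBu(240°) eclipsed 2.5 → 5.1 kcal/mol.
tBu at 300° (staggered): no non-H gauche contacts → 0.0 kcal/mol.
Max at 120° (6.5 kcal/mol), min at 300° (0.0 kcal/mol); barrier = 6.5 kcal/mol.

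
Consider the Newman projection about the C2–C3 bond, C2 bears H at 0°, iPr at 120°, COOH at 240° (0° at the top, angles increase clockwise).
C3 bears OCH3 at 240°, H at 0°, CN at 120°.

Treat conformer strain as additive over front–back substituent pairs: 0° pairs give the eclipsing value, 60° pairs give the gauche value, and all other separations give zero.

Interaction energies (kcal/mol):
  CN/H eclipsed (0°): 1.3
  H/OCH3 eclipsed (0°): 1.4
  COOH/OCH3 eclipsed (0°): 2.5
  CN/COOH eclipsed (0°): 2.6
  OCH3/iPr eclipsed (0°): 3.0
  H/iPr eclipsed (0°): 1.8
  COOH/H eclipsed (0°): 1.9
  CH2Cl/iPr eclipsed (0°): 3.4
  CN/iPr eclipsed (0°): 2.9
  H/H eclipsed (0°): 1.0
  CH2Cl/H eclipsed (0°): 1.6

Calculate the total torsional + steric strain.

This conformer (eclipsed): H(0°)/H(0°) eclipsed 1.0; iPr(120°)/CN(120°) eclipsed 2.9; COOH(240°)/OCH3(240°) eclipsed 2.5 → 6.4 kcal/mol.

6.4 kcal/mol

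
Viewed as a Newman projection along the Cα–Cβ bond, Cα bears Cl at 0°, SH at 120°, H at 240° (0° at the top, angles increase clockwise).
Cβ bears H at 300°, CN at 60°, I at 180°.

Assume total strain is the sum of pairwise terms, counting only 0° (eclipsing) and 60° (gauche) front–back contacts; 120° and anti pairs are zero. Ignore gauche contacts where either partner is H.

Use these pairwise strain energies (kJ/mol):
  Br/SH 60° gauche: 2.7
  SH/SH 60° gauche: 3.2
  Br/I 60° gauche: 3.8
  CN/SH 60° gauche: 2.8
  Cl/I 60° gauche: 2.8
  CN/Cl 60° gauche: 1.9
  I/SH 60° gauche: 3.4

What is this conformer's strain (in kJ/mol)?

8.1 kJ/mol

This conformer (staggered): Cl–CN gauche, SH–CN gauche, SH–I gauche; 1.9 + 2.8 + 3.4 = 8.1 kJ/mol.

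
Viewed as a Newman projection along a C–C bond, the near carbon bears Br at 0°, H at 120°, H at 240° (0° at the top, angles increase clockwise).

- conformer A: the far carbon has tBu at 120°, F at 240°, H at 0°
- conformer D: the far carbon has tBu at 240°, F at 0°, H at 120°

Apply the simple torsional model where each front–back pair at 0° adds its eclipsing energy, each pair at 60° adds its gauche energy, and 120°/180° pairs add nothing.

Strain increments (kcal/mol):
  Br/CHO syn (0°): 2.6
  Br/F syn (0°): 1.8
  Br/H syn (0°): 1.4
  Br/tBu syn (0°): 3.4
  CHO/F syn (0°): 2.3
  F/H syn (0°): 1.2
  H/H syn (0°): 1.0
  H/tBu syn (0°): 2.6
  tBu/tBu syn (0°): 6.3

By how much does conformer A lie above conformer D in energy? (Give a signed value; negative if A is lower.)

A (eclipsed): Br(0°)/H(0°) eclipsed 1.4; H(120°)/tBu(120°) eclipsed 2.6; H(240°)/F(240°) eclipsed 1.2 → 5.2 kcal/mol.
D (eclipsed): Br(0°)/F(0°) eclipsed 1.8; H(120°)/H(120°) eclipsed 1.0; H(240°)/tBu(240°) eclipsed 2.6 → 5.4 kcal/mol.
E(A) − E(D) = 5.2 − 5.4 = -0.2 kcal/mol.

-0.2 kcal/mol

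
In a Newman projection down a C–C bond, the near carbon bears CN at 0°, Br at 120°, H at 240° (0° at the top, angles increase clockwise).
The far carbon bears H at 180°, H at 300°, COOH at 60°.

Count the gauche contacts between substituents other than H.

2

Non-H gauche pairs: CN(0°)/COOH(60°); Br(120°)/COOH(60°) — 2 interactions.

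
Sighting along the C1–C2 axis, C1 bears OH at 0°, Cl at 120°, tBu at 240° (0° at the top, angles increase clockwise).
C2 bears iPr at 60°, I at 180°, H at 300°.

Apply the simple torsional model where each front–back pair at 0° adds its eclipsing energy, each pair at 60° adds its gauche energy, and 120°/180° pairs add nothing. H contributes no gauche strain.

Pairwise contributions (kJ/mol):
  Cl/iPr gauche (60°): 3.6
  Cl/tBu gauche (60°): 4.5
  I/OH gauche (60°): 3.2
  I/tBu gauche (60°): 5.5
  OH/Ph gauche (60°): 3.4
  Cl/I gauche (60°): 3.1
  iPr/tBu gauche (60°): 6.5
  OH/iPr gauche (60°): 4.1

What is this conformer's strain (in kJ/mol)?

This conformer (staggered): OH–iPr gauche, Cl–iPr gauche, Cl–I gauche, tBu–I gauche; 4.1 + 3.6 + 3.1 + 5.5 = 16.3 kJ/mol.

16.3 kJ/mol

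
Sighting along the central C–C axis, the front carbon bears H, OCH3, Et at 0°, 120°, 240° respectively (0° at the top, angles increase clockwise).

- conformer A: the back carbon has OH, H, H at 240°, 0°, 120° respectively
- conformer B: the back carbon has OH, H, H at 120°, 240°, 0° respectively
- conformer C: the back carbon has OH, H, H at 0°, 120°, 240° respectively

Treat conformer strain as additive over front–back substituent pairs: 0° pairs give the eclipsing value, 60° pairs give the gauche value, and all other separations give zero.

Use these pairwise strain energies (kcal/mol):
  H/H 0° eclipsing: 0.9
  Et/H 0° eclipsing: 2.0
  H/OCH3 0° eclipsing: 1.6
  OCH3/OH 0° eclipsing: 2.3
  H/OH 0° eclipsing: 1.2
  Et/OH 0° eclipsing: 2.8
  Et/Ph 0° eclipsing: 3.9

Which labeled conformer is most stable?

A (eclipsed): H–H eclipsed, OCH3–H eclipsed, Et–OH eclipsed; 0.9 + 1.6 + 2.8 = 5.3 kcal/mol.
B (eclipsed): H–H eclipsed, OCH3–OH eclipsed, Et–H eclipsed; 0.9 + 2.3 + 2.0 = 5.2 kcal/mol.
C (eclipsed): H–OH eclipsed, OCH3–H eclipsed, Et–H eclipsed; 1.2 + 1.6 + 2.0 = 4.8 kcal/mol.
C has the lowest total (4.8 kcal/mol).

C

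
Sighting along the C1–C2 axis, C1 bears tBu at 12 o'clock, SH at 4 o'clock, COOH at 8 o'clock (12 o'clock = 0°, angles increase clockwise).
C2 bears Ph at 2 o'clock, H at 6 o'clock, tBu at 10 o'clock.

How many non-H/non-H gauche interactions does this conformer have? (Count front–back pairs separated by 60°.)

4

Non-H gauche pairs: tBu(0°)/Ph(60°); tBu(0°)/tBu(300°); SH(120°)/Ph(60°); COOH(240°)/tBu(300°) — 4 interactions.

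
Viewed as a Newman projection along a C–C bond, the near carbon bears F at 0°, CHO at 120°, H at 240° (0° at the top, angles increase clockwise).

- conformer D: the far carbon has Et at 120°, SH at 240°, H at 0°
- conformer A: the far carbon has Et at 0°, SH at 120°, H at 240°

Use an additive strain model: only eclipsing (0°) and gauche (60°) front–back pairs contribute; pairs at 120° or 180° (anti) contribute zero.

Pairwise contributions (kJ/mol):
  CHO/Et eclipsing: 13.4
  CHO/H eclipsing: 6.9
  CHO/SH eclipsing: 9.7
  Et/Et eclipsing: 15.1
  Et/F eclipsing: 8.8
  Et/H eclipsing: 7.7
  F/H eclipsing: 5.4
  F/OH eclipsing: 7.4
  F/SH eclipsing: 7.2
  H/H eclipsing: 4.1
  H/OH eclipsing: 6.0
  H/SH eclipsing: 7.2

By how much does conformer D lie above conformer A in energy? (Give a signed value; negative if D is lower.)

+3.4 kJ/mol

D (eclipsed): F–H eclipsed, CHO–Et eclipsed, H–SH eclipsed; 5.4 + 13.4 + 7.2 = 26.0 kJ/mol.
A (eclipsed): F–Et eclipsed, CHO–SH eclipsed, H–H eclipsed; 8.8 + 9.7 + 4.1 = 22.6 kJ/mol.
E(D) − E(A) = 26.0 − 22.6 = +3.4 kJ/mol.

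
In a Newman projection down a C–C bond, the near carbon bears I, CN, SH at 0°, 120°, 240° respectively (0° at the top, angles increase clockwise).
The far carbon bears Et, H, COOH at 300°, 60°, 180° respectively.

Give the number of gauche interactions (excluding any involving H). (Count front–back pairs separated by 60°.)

Non-H gauche pairs: I(0°)/Et(300°); CN(120°)/COOH(180°); SH(240°)/Et(300°); SH(240°)/COOH(180°) — 4 interactions.

4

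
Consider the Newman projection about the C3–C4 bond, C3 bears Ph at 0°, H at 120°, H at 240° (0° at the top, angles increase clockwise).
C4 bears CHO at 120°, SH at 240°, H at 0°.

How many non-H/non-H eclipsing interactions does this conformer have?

0

Every eclipsing pair involves H, so the count is 0.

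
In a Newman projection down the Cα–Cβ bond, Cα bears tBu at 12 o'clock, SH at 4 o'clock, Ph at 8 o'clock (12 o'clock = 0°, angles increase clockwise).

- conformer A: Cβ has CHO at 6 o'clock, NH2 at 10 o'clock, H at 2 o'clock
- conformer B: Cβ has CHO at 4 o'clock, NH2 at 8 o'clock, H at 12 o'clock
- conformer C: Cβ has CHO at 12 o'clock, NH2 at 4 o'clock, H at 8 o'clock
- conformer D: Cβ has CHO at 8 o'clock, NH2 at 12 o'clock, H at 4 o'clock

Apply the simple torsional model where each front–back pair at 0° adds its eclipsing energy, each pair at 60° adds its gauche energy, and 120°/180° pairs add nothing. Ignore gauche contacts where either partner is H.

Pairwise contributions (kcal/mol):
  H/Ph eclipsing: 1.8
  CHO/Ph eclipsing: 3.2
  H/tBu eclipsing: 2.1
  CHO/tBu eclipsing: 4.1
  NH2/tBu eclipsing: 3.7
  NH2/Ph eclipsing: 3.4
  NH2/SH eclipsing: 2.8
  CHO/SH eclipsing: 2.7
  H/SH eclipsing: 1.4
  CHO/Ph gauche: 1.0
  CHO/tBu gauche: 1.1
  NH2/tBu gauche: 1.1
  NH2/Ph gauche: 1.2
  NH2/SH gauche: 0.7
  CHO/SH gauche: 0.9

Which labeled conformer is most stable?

A is staggered. tBu at 0° is gauche with NH2 at 300° (1.1); SH at 120° is gauche with CHO at 180° (0.9); Ph at 240° is gauche with CHO at 180° (1.0); Ph at 240° is gauche with NH2 at 300° (1.2). Total 4.2 kcal/mol.
B is eclipsed. tBu at 0° is eclipsed with H at 0° (2.1); SH at 120° is eclipsed with CHO at 120° (2.7); Ph at 240° is eclipsed with NH2 at 240° (3.4). Total 8.2 kcal/mol.
C is eclipsed. tBu at 0° is eclipsed with CHO at 0° (4.1); SH at 120° is eclipsed with NH2 at 120° (2.8); Ph at 240° is eclipsed with H at 240° (1.8). Total 8.7 kcal/mol.
D is eclipsed. tBu at 0° is eclipsed with NH2 at 0° (3.7); SH at 120° is eclipsed with H at 120° (1.4); Ph at 240° is eclipsed with CHO at 240° (3.2). Total 8.3 kcal/mol.
A has the lowest total (4.2 kcal/mol).

A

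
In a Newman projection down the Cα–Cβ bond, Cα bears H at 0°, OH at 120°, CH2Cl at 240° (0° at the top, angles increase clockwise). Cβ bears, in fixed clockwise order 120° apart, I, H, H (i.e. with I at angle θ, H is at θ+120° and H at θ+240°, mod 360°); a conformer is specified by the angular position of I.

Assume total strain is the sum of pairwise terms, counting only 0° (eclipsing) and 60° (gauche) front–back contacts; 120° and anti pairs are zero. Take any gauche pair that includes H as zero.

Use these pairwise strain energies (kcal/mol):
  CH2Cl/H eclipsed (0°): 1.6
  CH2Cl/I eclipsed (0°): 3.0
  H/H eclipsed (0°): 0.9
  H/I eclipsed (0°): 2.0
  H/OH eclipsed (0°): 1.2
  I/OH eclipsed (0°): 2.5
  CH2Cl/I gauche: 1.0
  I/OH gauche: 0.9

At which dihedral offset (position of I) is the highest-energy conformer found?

240°

I at 0° (eclipsed): H–I eclipsed, OH–H eclipsed, CH2Cl–H eclipsed; 2.0 + 1.2 + 1.6 = 4.8 kcal/mol.
I at 60° (staggered): OH–I gauche; 0.9 = 0.9 kcal/mol.
I at 120° (eclipsed): H–H eclipsed, OH–I eclipsed, CH2Cl–H eclipsed; 0.9 + 2.5 + 1.6 = 5.0 kcal/mol.
I at 180° (staggered): OH–I gauche, CH2Cl–I gauche; 0.9 + 1.0 = 1.9 kcal/mol.
I at 240° (eclipsed): H–H eclipsed, OH–H eclipsed, CH2Cl–I eclipsed; 0.9 + 1.2 + 3.0 = 5.1 kcal/mol.
I at 300° (staggered): CH2Cl–I gauche; 1.0 = 1.0 kcal/mol.
The maximum (5.1 kcal/mol) occurs with I at 240°.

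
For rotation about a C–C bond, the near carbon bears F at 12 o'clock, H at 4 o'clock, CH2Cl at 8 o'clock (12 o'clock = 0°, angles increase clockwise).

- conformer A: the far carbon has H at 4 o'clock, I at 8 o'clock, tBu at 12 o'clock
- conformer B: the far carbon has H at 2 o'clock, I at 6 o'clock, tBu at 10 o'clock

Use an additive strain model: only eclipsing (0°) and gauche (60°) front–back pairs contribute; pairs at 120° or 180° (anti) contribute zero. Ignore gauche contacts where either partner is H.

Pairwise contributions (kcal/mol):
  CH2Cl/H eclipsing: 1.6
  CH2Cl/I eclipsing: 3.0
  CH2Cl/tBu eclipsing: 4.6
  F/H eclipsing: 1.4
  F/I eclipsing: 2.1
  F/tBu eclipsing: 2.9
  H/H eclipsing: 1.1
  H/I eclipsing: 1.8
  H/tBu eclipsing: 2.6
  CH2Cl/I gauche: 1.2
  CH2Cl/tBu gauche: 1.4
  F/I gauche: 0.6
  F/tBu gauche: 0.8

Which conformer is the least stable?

A (eclipsed): F(0°)/tBu(0°) eclipsed 2.9; H(120°)/H(120°) eclipsed 1.1; CH2Cl(240°)/I(240°) eclipsed 3.0 → 7.0 kcal/mol.
B (staggered): F(0°)/tBu(300°) gauche 0.8; CH2Cl(240°)/I(180°) gauche 1.2; CH2Cl(240°)/tBu(300°) gauche 1.4 → 3.4 kcal/mol.
A has the highest total (7.0 kcal/mol).

A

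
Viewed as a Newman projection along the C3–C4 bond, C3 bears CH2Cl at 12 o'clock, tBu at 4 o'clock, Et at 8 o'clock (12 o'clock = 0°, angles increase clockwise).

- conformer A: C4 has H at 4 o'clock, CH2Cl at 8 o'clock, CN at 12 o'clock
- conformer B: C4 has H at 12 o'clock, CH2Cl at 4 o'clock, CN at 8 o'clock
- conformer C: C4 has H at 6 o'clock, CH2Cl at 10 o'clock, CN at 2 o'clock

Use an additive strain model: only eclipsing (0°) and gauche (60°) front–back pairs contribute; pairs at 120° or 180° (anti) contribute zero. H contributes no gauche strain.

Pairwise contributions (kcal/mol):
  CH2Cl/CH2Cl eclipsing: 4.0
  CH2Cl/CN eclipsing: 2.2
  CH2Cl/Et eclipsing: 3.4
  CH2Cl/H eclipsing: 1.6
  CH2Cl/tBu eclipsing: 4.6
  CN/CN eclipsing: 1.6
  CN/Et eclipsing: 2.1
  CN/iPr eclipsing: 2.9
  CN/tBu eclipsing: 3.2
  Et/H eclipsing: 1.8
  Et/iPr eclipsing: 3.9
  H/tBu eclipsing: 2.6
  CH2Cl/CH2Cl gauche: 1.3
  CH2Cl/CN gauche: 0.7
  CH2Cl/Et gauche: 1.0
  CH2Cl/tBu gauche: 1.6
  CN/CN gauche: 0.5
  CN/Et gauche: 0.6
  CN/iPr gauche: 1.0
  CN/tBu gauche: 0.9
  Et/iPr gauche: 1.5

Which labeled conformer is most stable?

C

A (eclipsed): CH2Cl(0°)/CN(0°) eclipsed 2.2; tBu(120°)/H(120°) eclipsed 2.6; Et(240°)/CH2Cl(240°) eclipsed 3.4 → 8.2 kcal/mol.
B (eclipsed): CH2Cl(0°)/H(0°) eclipsed 1.6; tBu(120°)/CH2Cl(120°) eclipsed 4.6; Et(240°)/CN(240°) eclipsed 2.1 → 8.3 kcal/mol.
C (staggered): CH2Cl(0°)/CH2Cl(300°) gauche 1.3; CH2Cl(0°)/CN(60°) gauche 0.7; tBu(120°)/CN(60°) gauche 0.9; Et(240°)/CH2Cl(300°) gauche 1.0 → 3.9 kcal/mol.
C has the lowest total (3.9 kcal/mol).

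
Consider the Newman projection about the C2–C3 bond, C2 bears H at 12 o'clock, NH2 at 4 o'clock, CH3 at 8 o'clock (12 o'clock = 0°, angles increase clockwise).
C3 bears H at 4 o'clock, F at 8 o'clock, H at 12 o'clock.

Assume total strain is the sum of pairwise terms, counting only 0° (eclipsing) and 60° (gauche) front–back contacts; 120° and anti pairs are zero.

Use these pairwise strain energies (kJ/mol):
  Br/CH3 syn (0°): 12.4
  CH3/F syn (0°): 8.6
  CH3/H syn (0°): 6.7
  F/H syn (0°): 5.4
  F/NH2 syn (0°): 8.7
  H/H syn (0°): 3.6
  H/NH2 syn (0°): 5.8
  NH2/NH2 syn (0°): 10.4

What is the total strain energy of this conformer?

18.0 kJ/mol

This conformer (eclipsed): H(0°)/H(0°) eclipsed 3.6; NH2(120°)/H(120°) eclipsed 5.8; CH3(240°)/F(240°) eclipsed 8.6 → 18.0 kJ/mol.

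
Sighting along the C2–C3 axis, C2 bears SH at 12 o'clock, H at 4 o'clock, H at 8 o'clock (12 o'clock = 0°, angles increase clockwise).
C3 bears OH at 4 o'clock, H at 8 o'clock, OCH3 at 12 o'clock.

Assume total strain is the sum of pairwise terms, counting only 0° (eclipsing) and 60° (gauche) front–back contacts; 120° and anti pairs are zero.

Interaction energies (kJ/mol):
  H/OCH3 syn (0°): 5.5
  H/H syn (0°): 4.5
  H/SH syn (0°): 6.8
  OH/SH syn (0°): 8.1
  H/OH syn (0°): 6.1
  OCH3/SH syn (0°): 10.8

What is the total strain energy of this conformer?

21.4 kJ/mol

This conformer is eclipsed. SH at 0° is eclipsed with OCH3 at 0° (10.8); H at 120° is eclipsed with OH at 120° (6.1); H at 240° is eclipsed with H at 240° (4.5). Total 21.4 kJ/mol.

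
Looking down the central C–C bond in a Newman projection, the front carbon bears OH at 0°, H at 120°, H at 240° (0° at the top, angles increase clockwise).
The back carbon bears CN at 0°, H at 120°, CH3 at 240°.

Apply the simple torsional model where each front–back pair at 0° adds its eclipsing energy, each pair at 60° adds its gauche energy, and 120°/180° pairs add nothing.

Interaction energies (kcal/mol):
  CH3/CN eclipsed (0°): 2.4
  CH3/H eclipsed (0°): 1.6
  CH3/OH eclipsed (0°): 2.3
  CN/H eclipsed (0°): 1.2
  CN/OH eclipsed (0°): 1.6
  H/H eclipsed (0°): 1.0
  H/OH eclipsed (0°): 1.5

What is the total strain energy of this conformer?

This conformer (eclipsed): OH(0°)/CN(0°) eclipsed 1.6; H(120°)/H(120°) eclipsed 1.0; H(240°)/CH3(240°) eclipsed 1.6 → 4.2 kcal/mol.

4.2 kcal/mol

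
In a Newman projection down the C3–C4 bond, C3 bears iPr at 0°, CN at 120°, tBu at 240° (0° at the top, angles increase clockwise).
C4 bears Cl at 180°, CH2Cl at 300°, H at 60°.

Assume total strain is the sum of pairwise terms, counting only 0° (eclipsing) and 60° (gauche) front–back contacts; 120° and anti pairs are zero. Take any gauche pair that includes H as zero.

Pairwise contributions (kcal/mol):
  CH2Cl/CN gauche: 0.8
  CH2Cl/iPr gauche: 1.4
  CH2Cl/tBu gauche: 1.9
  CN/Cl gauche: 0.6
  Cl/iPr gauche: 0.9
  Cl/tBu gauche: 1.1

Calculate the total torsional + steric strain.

This conformer is staggered. iPr at 0° is gauche with CH2Cl at 300° (1.4); CN at 120° is gauche with Cl at 180° (0.6); tBu at 240° is gauche with Cl at 180° (1.1); tBu at 240° is gauche with CH2Cl at 300° (1.9). Total 5.0 kcal/mol.

5.0 kcal/mol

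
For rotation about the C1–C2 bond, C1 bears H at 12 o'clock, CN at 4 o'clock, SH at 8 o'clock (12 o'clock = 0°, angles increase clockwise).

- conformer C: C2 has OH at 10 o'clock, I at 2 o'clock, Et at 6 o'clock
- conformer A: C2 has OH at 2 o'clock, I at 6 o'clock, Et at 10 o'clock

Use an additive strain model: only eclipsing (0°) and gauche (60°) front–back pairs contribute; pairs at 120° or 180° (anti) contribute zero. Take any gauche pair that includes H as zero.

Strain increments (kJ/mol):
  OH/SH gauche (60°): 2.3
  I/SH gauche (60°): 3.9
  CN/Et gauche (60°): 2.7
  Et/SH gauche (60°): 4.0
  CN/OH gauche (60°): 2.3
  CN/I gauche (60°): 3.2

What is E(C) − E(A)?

C (staggered): CN(120°)/I(60°) gauche 3.2; CN(120°)/Et(180°) gauche 2.7; SH(240°)/OH(300°) gauche 2.3; SH(240°)/Et(180°) gauche 4.0 → 12.2 kJ/mol.
A (staggered): CN(120°)/OH(60°) gauche 2.3; CN(120°)/I(180°) gauche 3.2; SH(240°)/I(180°) gauche 3.9; SH(240°)/Et(300°) gauche 4.0 → 13.4 kJ/mol.
E(C) − E(A) = 12.2 − 13.4 = -1.2 kJ/mol.

-1.2 kJ/mol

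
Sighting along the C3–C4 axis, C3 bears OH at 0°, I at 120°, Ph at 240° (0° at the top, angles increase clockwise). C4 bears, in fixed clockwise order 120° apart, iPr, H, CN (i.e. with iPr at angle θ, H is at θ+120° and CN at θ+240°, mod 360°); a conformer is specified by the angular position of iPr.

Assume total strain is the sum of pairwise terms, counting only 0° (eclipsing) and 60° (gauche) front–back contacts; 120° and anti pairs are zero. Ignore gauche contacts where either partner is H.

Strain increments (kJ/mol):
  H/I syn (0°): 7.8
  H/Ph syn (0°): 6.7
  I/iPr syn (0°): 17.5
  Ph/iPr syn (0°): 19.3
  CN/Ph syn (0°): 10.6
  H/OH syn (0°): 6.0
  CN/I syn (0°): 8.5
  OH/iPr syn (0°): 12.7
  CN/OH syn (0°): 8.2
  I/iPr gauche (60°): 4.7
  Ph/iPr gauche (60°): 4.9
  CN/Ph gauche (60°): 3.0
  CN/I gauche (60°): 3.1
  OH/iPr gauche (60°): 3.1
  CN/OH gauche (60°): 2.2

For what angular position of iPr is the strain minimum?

iPr at 0° (eclipsed): OH(0°)/iPr(0°) eclipsed 12.7; I(120°)/H(120°) eclipsed 7.8; Ph(240°)/CN(240°) eclipsed 10.6 → 31.1 kJ/mol.
iPr at 60° (staggered): OH(0°)/iPr(60°) gauche 3.1; OH(0°)/CN(300°) gauche 2.2; I(120°)/iPr(60°) gauche 4.7; Ph(240°)/CN(300°) gauche 3.0 → 13.0 kJ/mol.
iPr at 120° (eclipsed): OH(0°)/CN(0°) eclipsed 8.2; I(120°)/iPr(120°) eclipsed 17.5; Ph(240°)/H(240°) eclipsed 6.7 → 32.4 kJ/mol.
iPr at 180° (staggered): OH(0°)/CN(60°) gauche 2.2; I(120°)/iPr(180°) gauche 4.7; I(120°)/CN(60°) gauche 3.1; Ph(240°)/iPr(180°) gauche 4.9 → 14.9 kJ/mol.
iPr at 240° (eclipsed): OH(0°)/H(0°) eclipsed 6.0; I(120°)/CN(120°) eclipsed 8.5; Ph(240°)/iPr(240°) eclipsed 19.3 → 33.8 kJ/mol.
iPr at 300° (staggered): OH(0°)/iPr(300°) gauche 3.1; I(120°)/CN(180°) gauche 3.1; Ph(240°)/iPr(300°) gauche 4.9; Ph(240°)/CN(180°) gauche 3.0 → 14.1 kJ/mol.
The minimum (13.0 kJ/mol) occurs with iPr at 60°.

60°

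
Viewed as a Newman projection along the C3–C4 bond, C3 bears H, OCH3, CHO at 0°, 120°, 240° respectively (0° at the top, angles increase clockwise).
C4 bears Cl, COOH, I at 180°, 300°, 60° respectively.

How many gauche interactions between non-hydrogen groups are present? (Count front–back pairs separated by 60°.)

Non-H gauche pairs: OCH3(120°)/Cl(180°); OCH3(120°)/I(60°); CHO(240°)/Cl(180°); CHO(240°)/COOH(300°) — 4 interactions.

4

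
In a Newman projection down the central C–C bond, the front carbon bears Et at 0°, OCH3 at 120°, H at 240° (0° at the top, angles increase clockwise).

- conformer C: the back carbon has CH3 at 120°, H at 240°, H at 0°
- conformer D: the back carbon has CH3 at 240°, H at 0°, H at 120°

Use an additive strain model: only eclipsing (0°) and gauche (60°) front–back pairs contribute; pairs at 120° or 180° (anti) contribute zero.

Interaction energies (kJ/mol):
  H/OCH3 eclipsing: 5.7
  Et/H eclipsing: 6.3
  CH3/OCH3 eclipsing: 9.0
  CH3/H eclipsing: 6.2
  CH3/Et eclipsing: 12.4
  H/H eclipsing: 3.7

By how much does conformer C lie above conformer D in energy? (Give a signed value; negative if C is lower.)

C (eclipsed): Et(0°)/H(0°) eclipsed 6.3; OCH3(120°)/CH3(120°) eclipsed 9.0; H(240°)/H(240°) eclipsed 3.7 → 19.0 kJ/mol.
D (eclipsed): Et(0°)/H(0°) eclipsed 6.3; OCH3(120°)/H(120°) eclipsed 5.7; H(240°)/CH3(240°) eclipsed 6.2 → 18.2 kJ/mol.
E(C) − E(D) = 19.0 − 18.2 = +0.8 kJ/mol.

+0.8 kJ/mol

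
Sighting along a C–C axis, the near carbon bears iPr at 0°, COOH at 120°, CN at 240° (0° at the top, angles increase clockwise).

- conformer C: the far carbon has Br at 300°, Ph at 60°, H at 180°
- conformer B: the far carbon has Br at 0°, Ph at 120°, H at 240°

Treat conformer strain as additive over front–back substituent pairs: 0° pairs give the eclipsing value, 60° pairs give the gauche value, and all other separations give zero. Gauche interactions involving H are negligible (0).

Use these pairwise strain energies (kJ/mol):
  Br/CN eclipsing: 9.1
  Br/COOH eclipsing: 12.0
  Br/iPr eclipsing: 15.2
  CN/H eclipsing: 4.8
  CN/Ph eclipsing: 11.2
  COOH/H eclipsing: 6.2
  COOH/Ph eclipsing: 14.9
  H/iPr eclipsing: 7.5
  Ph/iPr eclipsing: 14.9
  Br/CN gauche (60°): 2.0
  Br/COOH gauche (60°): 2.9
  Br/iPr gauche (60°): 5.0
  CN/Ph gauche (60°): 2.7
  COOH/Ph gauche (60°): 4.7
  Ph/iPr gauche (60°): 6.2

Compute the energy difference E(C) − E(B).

-17.0 kJ/mol

C (staggered): iPr(0°)/Br(300°) gauche 5.0; iPr(0°)/Ph(60°) gauche 6.2; COOH(120°)/Ph(60°) gauche 4.7; CN(240°)/Br(300°) gauche 2.0 → 17.9 kJ/mol.
B (eclipsed): iPr(0°)/Br(0°) eclipsed 15.2; COOH(120°)/Ph(120°) eclipsed 14.9; CN(240°)/H(240°) eclipsed 4.8 → 34.9 kJ/mol.
E(C) − E(B) = 17.9 − 34.9 = -17.0 kJ/mol.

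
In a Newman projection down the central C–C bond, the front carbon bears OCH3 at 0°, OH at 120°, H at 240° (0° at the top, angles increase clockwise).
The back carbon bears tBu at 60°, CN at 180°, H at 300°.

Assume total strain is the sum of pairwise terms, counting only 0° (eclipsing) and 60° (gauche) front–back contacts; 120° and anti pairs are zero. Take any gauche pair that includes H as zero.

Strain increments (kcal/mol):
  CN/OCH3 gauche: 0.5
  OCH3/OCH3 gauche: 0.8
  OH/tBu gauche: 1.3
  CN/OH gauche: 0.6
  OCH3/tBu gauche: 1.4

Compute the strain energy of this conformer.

This conformer (staggered): OCH3–tBu gauche, OH–tBu gauche, OH–CN gauche; 1.4 + 1.3 + 0.6 = 3.3 kcal/mol.

3.3 kcal/mol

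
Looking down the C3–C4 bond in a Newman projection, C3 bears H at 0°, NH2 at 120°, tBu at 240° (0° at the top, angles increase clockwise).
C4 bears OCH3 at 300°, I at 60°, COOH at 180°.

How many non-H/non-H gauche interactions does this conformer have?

Non-H gauche pairs: NH2(120°)/I(60°); NH2(120°)/COOH(180°); tBu(240°)/OCH3(300°); tBu(240°)/COOH(180°) — 4 interactions.

4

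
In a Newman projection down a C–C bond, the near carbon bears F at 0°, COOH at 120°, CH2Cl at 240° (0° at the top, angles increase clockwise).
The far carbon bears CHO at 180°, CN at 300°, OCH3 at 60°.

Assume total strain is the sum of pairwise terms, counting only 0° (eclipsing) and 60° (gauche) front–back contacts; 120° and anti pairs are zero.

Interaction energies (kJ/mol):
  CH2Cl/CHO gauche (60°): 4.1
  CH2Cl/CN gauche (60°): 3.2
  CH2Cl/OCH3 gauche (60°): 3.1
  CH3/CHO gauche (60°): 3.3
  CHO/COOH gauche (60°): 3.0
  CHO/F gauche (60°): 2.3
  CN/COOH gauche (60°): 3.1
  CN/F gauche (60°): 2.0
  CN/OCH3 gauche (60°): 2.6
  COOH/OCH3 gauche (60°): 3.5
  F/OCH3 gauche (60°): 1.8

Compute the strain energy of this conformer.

This conformer (staggered): F–CN gauche, F–OCH3 gauche, COOH–CHO gauche, COOH–OCH3 gauche, CH2Cl–CHO gauche, CH2Cl–CN gauche; 2.0 + 1.8 + 3.0 + 3.5 + 4.1 + 3.2 = 17.6 kJ/mol.

17.6 kJ/mol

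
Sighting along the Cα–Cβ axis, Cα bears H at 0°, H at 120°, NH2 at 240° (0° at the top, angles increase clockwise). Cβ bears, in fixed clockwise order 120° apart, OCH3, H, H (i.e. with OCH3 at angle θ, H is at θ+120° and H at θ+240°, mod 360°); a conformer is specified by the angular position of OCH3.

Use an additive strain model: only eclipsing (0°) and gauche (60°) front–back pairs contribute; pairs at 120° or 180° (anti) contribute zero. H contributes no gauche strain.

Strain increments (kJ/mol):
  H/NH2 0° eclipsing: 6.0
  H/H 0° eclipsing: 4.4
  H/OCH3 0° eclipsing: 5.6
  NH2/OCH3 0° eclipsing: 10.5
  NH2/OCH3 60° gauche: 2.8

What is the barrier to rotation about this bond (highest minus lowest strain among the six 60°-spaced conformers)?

19.3 kJ/mol

OCH3 at 0° (eclipsed): H(0°)/OCH3(0°) eclipsed 5.6; H(120°)/H(120°) eclipsed 4.4; NH2(240°)/H(240°) eclipsed 6.0 → 16.0 kJ/mol.
OCH3 at 60° (staggered): no non-H gauche contacts → 0.0 kJ/mol.
OCH3 at 120° (eclipsed): H(0°)/H(0°) eclipsed 4.4; H(120°)/OCH3(120°) eclipsed 5.6; NH2(240°)/H(240°) eclipsed 6.0 → 16.0 kJ/mol.
OCH3 at 180° (staggered): NH2(240°)/OCH3(180°) gauche 2.8 → 2.8 kJ/mol.
OCH3 at 240° (eclipsed): H(0°)/H(0°) eclipsed 4.4; H(120°)/H(120°) eclipsed 4.4; NH2(240°)/OCH3(240°) eclipsed 10.5 → 19.3 kJ/mol.
OCH3 at 300° (staggered): NH2(240°)/OCH3(300°) gauche 2.8 → 2.8 kJ/mol.
Max at 240° (19.3 kJ/mol), min at 60° (0.0 kJ/mol); barrier = 19.3 kJ/mol.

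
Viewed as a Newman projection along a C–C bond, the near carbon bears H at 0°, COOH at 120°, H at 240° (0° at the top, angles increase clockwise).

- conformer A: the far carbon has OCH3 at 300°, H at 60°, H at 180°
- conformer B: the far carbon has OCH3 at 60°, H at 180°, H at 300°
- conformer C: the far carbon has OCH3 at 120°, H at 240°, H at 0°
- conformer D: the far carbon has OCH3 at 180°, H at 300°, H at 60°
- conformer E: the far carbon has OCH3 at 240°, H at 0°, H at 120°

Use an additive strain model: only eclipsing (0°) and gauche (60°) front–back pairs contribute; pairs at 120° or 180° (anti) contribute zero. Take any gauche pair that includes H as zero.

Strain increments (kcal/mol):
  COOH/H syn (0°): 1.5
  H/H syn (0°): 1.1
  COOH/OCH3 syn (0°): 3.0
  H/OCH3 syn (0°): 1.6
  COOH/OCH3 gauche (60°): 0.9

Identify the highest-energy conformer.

A (staggered): no non-H gauche contacts → 0.0 kcal/mol.
B (staggered): COOH–OCH3 gauche; 0.9 = 0.9 kcal/mol.
C (eclipsed): H–H eclipsed, COOH–OCH3 eclipsed, H–H eclipsed; 1.1 + 3.0 + 1.1 = 5.2 kcal/mol.
D (staggered): COOH–OCH3 gauche; 0.9 = 0.9 kcal/mol.
E (eclipsed): H–H eclipsed, COOH–H eclipsed, H–OCH3 eclipsed; 1.1 + 1.5 + 1.6 = 4.2 kcal/mol.
C has the highest total (5.2 kcal/mol).

C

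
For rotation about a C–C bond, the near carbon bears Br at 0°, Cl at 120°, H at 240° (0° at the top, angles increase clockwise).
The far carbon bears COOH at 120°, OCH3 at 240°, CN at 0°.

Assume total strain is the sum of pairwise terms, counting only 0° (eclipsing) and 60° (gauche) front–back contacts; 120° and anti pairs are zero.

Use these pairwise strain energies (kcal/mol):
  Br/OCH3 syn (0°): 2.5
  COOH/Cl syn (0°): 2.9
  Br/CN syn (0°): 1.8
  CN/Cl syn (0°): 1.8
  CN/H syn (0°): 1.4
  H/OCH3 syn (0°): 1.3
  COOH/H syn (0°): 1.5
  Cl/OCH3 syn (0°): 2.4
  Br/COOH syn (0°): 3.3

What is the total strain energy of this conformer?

This conformer (eclipsed): Br–CN eclipsed, Cl–COOH eclipsed, H–OCH3 eclipsed; 1.8 + 2.9 + 1.3 = 6.0 kcal/mol.

6.0 kcal/mol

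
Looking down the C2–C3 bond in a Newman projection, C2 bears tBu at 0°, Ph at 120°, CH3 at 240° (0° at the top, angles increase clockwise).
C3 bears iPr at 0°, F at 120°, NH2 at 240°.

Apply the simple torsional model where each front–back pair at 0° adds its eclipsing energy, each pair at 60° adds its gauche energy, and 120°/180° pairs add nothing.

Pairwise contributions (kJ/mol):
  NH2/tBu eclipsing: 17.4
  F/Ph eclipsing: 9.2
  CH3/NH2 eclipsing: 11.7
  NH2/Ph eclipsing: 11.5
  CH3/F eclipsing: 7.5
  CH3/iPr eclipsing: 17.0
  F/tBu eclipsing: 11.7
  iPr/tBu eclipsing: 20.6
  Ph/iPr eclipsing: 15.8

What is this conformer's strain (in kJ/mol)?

This conformer is eclipsed. tBu at 0° is eclipsed with iPr at 0° (20.6); Ph at 120° is eclipsed with F at 120° (9.2); CH3 at 240° is eclipsed with NH2 at 240° (11.7). Total 41.5 kJ/mol.

41.5 kJ/mol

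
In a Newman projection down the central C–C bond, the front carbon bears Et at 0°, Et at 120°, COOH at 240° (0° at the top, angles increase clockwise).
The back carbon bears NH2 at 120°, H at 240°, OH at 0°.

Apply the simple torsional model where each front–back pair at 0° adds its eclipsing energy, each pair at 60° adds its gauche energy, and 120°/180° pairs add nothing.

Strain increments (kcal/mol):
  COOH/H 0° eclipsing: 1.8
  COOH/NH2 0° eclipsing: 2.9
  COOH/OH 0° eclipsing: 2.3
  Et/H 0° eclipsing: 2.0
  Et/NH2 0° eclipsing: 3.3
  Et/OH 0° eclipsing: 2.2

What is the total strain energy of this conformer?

This conformer (eclipsed): Et(0°)/OH(0°) eclipsed 2.2; Et(120°)/NH2(120°) eclipsed 3.3; COOH(240°)/H(240°) eclipsed 1.8 → 7.3 kcal/mol.

7.3 kcal/mol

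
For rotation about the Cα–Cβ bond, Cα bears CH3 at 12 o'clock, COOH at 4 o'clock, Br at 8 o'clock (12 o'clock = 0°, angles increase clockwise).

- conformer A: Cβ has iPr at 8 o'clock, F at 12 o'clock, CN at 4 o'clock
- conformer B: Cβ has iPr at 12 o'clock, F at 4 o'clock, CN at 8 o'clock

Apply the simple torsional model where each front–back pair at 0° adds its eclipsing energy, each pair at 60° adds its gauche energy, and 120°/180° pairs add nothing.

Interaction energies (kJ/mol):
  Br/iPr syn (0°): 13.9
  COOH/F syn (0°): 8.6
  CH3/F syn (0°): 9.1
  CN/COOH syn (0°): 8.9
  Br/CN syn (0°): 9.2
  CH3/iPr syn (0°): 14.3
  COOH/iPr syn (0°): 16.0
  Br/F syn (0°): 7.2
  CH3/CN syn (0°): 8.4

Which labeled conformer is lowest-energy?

A

A (eclipsed): CH3–F eclipsed, COOH–CN eclipsed, Br–iPr eclipsed; 9.1 + 8.9 + 13.9 = 31.9 kJ/mol.
B (eclipsed): CH3–iPr eclipsed, COOH–F eclipsed, Br–CN eclipsed; 14.3 + 8.6 + 9.2 = 32.1 kJ/mol.
A has the lowest total (31.9 kJ/mol).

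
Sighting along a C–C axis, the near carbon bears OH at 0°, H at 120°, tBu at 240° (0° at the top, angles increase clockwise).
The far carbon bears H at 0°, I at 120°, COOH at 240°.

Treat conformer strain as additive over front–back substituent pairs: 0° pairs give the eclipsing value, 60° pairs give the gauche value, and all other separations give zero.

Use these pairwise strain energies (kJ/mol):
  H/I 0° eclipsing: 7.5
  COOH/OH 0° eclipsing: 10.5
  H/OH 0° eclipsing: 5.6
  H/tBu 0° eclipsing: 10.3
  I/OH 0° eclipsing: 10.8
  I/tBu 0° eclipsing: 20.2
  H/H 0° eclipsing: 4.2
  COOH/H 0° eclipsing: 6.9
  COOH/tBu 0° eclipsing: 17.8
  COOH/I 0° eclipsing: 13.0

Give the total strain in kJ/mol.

This conformer (eclipsed): OH(0°)/H(0°) eclipsed 5.6; H(120°)/I(120°) eclipsed 7.5; tBu(240°)/COOH(240°) eclipsed 17.8 → 30.9 kJ/mol.

30.9 kJ/mol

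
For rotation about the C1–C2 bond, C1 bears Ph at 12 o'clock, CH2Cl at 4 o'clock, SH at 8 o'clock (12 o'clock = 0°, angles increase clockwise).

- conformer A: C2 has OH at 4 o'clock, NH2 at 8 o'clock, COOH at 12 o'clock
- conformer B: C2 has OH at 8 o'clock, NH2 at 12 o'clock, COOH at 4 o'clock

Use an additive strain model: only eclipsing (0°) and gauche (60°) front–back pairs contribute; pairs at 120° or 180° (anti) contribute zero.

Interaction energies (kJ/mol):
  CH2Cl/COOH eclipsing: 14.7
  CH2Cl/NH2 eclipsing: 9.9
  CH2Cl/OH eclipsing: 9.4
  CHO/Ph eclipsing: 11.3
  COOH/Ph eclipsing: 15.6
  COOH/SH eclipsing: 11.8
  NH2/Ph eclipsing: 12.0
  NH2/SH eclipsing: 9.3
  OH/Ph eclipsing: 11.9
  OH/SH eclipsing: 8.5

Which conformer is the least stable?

A (eclipsed): Ph–COOH eclipsed, CH2Cl–OH eclipsed, SH–NH2 eclipsed; 15.6 + 9.4 + 9.3 = 34.3 kJ/mol.
B (eclipsed): Ph–NH2 eclipsed, CH2Cl–COOH eclipsed, SH–OH eclipsed; 12.0 + 14.7 + 8.5 = 35.2 kJ/mol.
B has the highest total (35.2 kJ/mol).

B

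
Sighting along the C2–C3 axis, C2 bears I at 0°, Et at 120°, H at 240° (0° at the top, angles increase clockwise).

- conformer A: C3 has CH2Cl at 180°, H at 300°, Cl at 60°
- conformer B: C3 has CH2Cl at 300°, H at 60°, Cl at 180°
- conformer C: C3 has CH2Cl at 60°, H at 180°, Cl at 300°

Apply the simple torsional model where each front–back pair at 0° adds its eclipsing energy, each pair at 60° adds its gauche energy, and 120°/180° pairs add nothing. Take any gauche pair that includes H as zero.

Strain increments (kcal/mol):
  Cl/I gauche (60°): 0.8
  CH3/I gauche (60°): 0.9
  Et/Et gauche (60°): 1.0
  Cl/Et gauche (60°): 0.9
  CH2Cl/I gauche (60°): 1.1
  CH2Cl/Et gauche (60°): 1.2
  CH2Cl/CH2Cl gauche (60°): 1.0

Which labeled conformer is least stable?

A (staggered): I(0°)/Cl(60°) gauche 0.8; Et(120°)/CH2Cl(180°) gauche 1.2; Et(120°)/Cl(60°) gauche 0.9 → 2.9 kcal/mol.
B (staggered): I(0°)/CH2Cl(300°) gauche 1.1; Et(120°)/Cl(180°) gauche 0.9 → 2.0 kcal/mol.
C (staggered): I(0°)/CH2Cl(60°) gauche 1.1; I(0°)/Cl(300°) gauche 0.8; Et(120°)/CH2Cl(60°) gauche 1.2 → 3.1 kcal/mol.
C has the highest total (3.1 kcal/mol).

C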